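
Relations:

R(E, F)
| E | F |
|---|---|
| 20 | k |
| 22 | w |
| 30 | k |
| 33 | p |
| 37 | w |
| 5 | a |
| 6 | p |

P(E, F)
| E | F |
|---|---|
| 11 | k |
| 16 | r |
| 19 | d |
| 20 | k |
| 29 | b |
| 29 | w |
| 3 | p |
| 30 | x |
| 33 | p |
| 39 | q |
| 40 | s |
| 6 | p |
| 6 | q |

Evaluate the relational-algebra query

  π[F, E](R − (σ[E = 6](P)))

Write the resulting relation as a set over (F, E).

σ[E = 6]: keep tuples satisfying E = 6 → {(6, p), (6, q)}
Taking the difference: {(20, k), (22, w), (30, k), (33, p), (37, w), (5, a)}
π[F, E]: project onto (F, E) → {(a, 5), (k, 20), (k, 30), (p, 33), (w, 22), (w, 37)}

{(a, 5), (k, 20), (k, 30), (p, 33), (w, 22), (w, 37)}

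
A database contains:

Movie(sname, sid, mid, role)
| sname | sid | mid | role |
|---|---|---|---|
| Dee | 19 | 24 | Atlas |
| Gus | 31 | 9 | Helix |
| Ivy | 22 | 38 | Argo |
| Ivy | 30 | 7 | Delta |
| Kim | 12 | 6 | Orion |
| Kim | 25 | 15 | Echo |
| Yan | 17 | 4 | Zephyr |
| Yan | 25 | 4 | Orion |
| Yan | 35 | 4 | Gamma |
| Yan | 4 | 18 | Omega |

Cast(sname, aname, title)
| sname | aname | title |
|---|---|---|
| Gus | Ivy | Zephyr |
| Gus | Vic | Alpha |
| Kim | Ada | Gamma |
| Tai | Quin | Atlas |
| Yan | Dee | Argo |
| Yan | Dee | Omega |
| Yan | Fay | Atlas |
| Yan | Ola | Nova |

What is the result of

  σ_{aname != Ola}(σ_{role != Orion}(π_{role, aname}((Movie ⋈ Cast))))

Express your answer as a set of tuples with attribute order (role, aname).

{(Echo, Ada), (Gamma, Dee), (Gamma, Fay), (Helix, Ivy), (Helix, Vic), (Omega, Dee), (Omega, Fay), (Zephyr, Dee), (Zephyr, Fay)}

Movie ⋈ Cast (natural join on sname): {(Gus, 31, 9, Helix, Ivy, Zephyr), (Gus, 31, 9, Helix, Vic, Alpha), (Kim, 12, 6, Orion, Ada, Gamma), (Kim, 25, 15, Echo, Ada, Gamma), (Yan, 17, 4, Zephyr, Dee, Argo), (Yan, 17, 4, Zephyr, Dee, Omega), (Yan, 17, 4, Zephyr, Fay, Atlas), (Yan, 17, 4, Zephyr, Ola, Nova), (Yan, 25, 4, Orion, Dee, Argo), (Yan, 25, 4, Orion, Dee, Omega), (Yan, 25, 4, Orion, Fay, Atlas), (Yan, 25, 4, Orion, Ola, Nova), (Yan, 35, 4, Gamma, Dee, Argo), (Yan, 35, 4, Gamma, Dee, Omega), (Yan, 35, 4, Gamma, Fay, Atlas), (Yan, 35, 4, Gamma, Ola, Nova), (Yan, 4, 18, Omega, Dee, Argo), (Yan, 4, 18, Omega, Dee, Omega), (Yan, 4, 18, Omega, Fay, Atlas), (Yan, 4, 18, Omega, Ola, Nova)}
Projecting to role, aname (4 duplicate(s) eliminated): {(Echo, Ada), (Gamma, Dee), (Gamma, Fay), (Gamma, Ola), (Helix, Ivy), (Helix, Vic), (Omega, Dee), (Omega, Fay), (Omega, Ola), (Orion, Ada), (Orion, Dee), (Orion, Fay), (Orion, Ola), (Zephyr, Dee), (Zephyr, Fay), (Zephyr, Ola)}
Filtering on role != Orion leaves {(Echo, Ada), (Gamma, Dee), (Gamma, Fay), (Gamma, Ola), (Helix, Ivy), (Helix, Vic), (Omega, Dee), (Omega, Fay), (Omega, Ola), (Zephyr, Dee), (Zephyr, Fay), (Zephyr, Ola)}.
Filtering on aname != Ola leaves {(Echo, Ada), (Gamma, Dee), (Gamma, Fay), (Helix, Ivy), (Helix, Vic), (Omega, Dee), (Omega, Fay), (Zephyr, Dee), (Zephyr, Fay)}.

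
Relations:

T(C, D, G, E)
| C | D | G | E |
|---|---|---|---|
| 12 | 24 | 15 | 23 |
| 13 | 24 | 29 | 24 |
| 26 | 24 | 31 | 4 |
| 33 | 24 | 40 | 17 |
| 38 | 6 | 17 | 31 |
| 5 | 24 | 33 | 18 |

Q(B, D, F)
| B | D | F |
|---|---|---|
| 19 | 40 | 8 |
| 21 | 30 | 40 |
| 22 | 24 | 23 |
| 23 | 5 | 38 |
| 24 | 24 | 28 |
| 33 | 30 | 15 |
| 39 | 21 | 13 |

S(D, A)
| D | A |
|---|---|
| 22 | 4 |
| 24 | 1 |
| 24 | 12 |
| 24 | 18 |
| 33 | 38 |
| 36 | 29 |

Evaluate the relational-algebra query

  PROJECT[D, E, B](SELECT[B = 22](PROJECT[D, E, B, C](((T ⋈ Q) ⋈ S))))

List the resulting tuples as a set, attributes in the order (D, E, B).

T ⋈ Q (natural join on D): {(12, 24, 15, 23, 22, 23), (12, 24, 15, 23, 24, 28), (13, 24, 29, 24, 22, 23), (13, 24, 29, 24, 24, 28), (26, 24, 31, 4, 22, 23), (26, 24, 31, 4, 24, 28), (33, 24, 40, 17, 22, 23), (33, 24, 40, 17, 24, 28), (5, 24, 33, 18, 22, 23), (5, 24, 33, 18, 24, 28)}
(T ⋈ Q) ⋈ S (natural join on D): {(12, 24, 15, 23, 22, 23, 1), (12, 24, 15, 23, 22, 23, 12), (12, 24, 15, 23, 22, 23, 18), (12, 24, 15, 23, 24, 28, 1), (12, 24, 15, 23, 24, 28, 12), (12, 24, 15, 23, 24, 28, 18), (13, 24, 29, 24, 22, 23, 1), (13, 24, 29, 24, 22, 23, 12), (13, 24, 29, 24, 22, 23, 18), (13, 24, 29, 24, 24, 28, 1), (13, 24, 29, 24, 24, 28, 12), (13, 24, 29, 24, 24, 28, 18), (26, 24, 31, 4, 22, 23, 1), (26, 24, 31, 4, 22, 23, 12), (26, 24, 31, 4, 22, 23, 18), (26, 24, 31, 4, 24, 28, 1), (26, 24, 31, 4, 24, 28, 12), (26, 24, 31, 4, 24, 28, 18), (33, 24, 40, 17, 22, 23, 1), (33, 24, 40, 17, 22, 23, 12), (33, 24, 40, 17, 22, 23, 18), (33, 24, 40, 17, 24, 28, 1), (33, 24, 40, 17, 24, 28, 12), (33, 24, 40, 17, 24, 28, 18), (5, 24, 33, 18, 22, 23, 1), (5, 24, 33, 18, 22, 23, 12), (5, 24, 33, 18, 22, 23, 18), (5, 24, 33, 18, 24, 28, 1), (5, 24, 33, 18, 24, 28, 12), (5, 24, 33, 18, 24, 28, 18)}
Keep only column(s) D, E, B, C (20 duplicate(s) eliminated): {(24, 17, 22, 33), (24, 17, 24, 33), (24, 18, 22, 5), (24, 18, 24, 5), (24, 23, 22, 12), (24, 23, 24, 12), (24, 24, 22, 13), (24, 24, 24, 13), (24, 4, 22, 26), (24, 4, 24, 26)}
Filtering on B = 22 leaves {(24, 17, 22, 33), (24, 18, 22, 5), (24, 23, 22, 12), (24, 24, 22, 13), (24, 4, 22, 26)}.
Keep only column(s) D, E, B: {(24, 17, 22), (24, 18, 22), (24, 23, 22), (24, 24, 22), (24, 4, 22)}

{(24, 17, 22), (24, 18, 22), (24, 23, 22), (24, 24, 22), (24, 4, 22)}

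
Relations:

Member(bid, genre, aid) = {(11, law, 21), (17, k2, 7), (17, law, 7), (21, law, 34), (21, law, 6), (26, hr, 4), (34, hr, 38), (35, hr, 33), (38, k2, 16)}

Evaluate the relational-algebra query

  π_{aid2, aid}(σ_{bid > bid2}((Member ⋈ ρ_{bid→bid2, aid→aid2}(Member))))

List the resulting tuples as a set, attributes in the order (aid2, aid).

ρ[bid→bid2, aid→aid2]: schema becomes (bid2, genre, aid2); tuples unchanged.
Joining Member and ρ_{bid→bid2, aid→aid2}(Member) on genre yields {(11, law, 21, 11, 21), (11, law, 21, 17, 7), (11, law, 21, 21, 34), (11, law, 21, 21, 6), (17, k2, 7, 17, 7), (17, k2, 7, 38, 16), (17, law, 7, 11, 21), (17, law, 7, 17, 7), (17, law, 7, 21, 34), (17, law, 7, 21, 6), (21, law, 34, 11, 21), (21, law, 34, 17, 7), (21, law, 34, 21, 34), (21, law, 34, 21, 6), (21, law, 6, 11, 21), (21, law, 6, 17, 7), (21, law, 6, 21, 34), (21, law, 6, 21, 6), (26, hr, 4, 26, 4), (26, hr, 4, 34, 38), (26, hr, 4, 35, 33), (34, hr, 38, 26, 4), (34, hr, 38, 34, 38), (34, hr, 38, 35, 33), (35, hr, 33, 26, 4), (35, hr, 33, 34, 38), (35, hr, 33, 35, 33), (38, k2, 16, 17, 7), (38, k2, 16, 38, 16)}.
Apply σ_{bid > bid2}; surviving tuples: {(17, law, 7, 11, 21), (21, law, 34, 11, 21), (21, law, 34, 17, 7), (21, law, 6, 11, 21), (21, law, 6, 17, 7), (34, hr, 38, 26, 4), (35, hr, 33, 26, 4), (35, hr, 33, 34, 38), (38, k2, 16, 17, 7)}
Projecting to aid2, aid: {(21, 34), (21, 6), (21, 7), (38, 33), (4, 33), (4, 38), (7, 16), (7, 34), (7, 6)}

{(21, 34), (21, 6), (21, 7), (38, 33), (4, 33), (4, 38), (7, 16), (7, 34), (7, 6)}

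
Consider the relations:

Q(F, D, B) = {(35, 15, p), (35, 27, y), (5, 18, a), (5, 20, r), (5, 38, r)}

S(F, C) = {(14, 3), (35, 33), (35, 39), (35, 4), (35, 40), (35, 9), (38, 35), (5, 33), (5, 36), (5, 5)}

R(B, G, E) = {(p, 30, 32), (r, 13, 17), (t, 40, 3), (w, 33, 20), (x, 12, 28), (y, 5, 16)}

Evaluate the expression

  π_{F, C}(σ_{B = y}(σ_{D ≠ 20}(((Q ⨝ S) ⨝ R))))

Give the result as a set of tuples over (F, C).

{(35, 33), (35, 39), (35, 4), (35, 40), (35, 9)}

Natural join on F: {(35, 15, p, 33), (35, 15, p, 39), (35, 15, p, 4), (35, 15, p, 40), (35, 15, p, 9), (35, 27, y, 33), (35, 27, y, 39), (35, 27, y, 4), (35, 27, y, 40), (35, 27, y, 9), (5, 18, a, 33), (5, 18, a, 36), (5, 18, a, 5), (5, 20, r, 33), (5, 20, r, 36), (5, 20, r, 5), (5, 38, r, 33), (5, 38, r, 36), (5, 38, r, 5)}
Natural join on B: {(35, 15, p, 33, 30, 32), (35, 15, p, 39, 30, 32), (35, 15, p, 4, 30, 32), (35, 15, p, 40, 30, 32), (35, 15, p, 9, 30, 32), (35, 27, y, 33, 5, 16), (35, 27, y, 39, 5, 16), (35, 27, y, 4, 5, 16), (35, 27, y, 40, 5, 16), (35, 27, y, 9, 5, 16), (5, 20, r, 33, 13, 17), (5, 20, r, 36, 13, 17), (5, 20, r, 5, 13, 17), (5, 38, r, 33, 13, 17), (5, 38, r, 36, 13, 17), (5, 38, r, 5, 13, 17)}
Apply σ_{D ≠ 20}; surviving tuples: {(35, 15, p, 33, 30, 32), (35, 15, p, 39, 30, 32), (35, 15, p, 4, 30, 32), (35, 15, p, 40, 30, 32), (35, 15, p, 9, 30, 32), (35, 27, y, 33, 5, 16), (35, 27, y, 39, 5, 16), (35, 27, y, 4, 5, 16), (35, 27, y, 40, 5, 16), (35, 27, y, 9, 5, 16), (5, 38, r, 33, 13, 17), (5, 38, r, 36, 13, 17), (5, 38, r, 5, 13, 17)}
Apply σ_{B = y}; surviving tuples: {(35, 27, y, 33, 5, 16), (35, 27, y, 39, 5, 16), (35, 27, y, 4, 5, 16), (35, 27, y, 40, 5, 16), (35, 27, y, 9, 5, 16)}
π[F, C]: project onto (F, C) → {(35, 33), (35, 39), (35, 4), (35, 40), (35, 9)}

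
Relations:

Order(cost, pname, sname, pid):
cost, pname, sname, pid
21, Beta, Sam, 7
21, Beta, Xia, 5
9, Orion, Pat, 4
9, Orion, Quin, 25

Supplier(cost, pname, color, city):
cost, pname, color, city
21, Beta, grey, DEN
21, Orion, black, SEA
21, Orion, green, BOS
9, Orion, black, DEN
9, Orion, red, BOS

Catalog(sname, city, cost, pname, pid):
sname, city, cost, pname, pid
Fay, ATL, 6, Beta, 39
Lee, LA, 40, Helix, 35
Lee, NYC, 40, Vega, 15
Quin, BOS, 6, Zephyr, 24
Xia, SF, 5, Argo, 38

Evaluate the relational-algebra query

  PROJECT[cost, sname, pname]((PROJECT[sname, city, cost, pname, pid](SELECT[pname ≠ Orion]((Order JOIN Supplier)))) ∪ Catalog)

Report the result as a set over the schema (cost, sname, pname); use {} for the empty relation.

Order ⋈ Supplier (natural join on cost, pname): {(21, Beta, Sam, 7, grey, DEN), (21, Beta, Xia, 5, grey, DEN), (9, Orion, Pat, 4, black, DEN), (9, Orion, Pat, 4, red, BOS), (9, Orion, Quin, 25, black, DEN), (9, Orion, Quin, 25, red, BOS)}
Apply σ_{pname ≠ Orion}; surviving tuples: {(21, Beta, Sam, 7, grey, DEN), (21, Beta, Xia, 5, grey, DEN)}
Keep only column(s) sname, city, cost, pname, pid: {(Sam, DEN, 21, Beta, 7), (Xia, DEN, 21, Beta, 5)}
Taking the union: {(Fay, ATL, 6, Beta, 39), (Lee, LA, 40, Helix, 35), (Lee, NYC, 40, Vega, 15), (Quin, BOS, 6, Zephyr, 24), (Sam, DEN, 21, Beta, 7), (Xia, DEN, 21, Beta, 5), (Xia, SF, 5, Argo, 38)}
Keep only column(s) cost, sname, pname: {(21, Sam, Beta), (21, Xia, Beta), (40, Lee, Helix), (40, Lee, Vega), (5, Xia, Argo), (6, Fay, Beta), (6, Quin, Zephyr)}

{(21, Sam, Beta), (21, Xia, Beta), (40, Lee, Helix), (40, Lee, Vega), (5, Xia, Argo), (6, Fay, Beta), (6, Quin, Zephyr)}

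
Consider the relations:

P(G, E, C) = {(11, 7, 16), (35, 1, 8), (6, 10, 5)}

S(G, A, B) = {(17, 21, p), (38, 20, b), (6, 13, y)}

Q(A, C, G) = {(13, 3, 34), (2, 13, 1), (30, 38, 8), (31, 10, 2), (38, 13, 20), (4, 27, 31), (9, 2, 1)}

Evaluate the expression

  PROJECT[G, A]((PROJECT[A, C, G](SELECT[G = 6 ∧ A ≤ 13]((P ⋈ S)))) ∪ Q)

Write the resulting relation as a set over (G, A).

P ⋈ S (natural join on G): {(6, 10, 5, 13, y)}
Apply σ_{G = 6 ∧ A ≤ 13}; surviving tuples: {(6, 10, 5, 13, y)}
π[A, C, G]: project onto (A, C, G) → {(13, 5, 6)}
Set union of the two operands is {(13, 3, 34), (13, 5, 6), (2, 13, 1), (30, 38, 8), (31, 10, 2), (38, 13, 20), (4, 27, 31), (9, 2, 1)}.
π[G, A]: project onto (G, A) → {(1, 2), (1, 9), (2, 31), (20, 38), (31, 4), (34, 13), (6, 13), (8, 30)}

{(1, 2), (1, 9), (2, 31), (20, 38), (31, 4), (34, 13), (6, 13), (8, 30)}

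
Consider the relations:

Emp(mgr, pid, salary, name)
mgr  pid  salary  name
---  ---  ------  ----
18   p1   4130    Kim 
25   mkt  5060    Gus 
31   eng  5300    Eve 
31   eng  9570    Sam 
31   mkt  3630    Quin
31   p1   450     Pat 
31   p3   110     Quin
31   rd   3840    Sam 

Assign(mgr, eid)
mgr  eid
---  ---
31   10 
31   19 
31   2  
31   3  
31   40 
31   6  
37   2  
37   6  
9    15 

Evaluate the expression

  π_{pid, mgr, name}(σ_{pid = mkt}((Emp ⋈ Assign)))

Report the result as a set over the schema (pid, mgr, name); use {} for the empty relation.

{(mkt, 31, Quin)}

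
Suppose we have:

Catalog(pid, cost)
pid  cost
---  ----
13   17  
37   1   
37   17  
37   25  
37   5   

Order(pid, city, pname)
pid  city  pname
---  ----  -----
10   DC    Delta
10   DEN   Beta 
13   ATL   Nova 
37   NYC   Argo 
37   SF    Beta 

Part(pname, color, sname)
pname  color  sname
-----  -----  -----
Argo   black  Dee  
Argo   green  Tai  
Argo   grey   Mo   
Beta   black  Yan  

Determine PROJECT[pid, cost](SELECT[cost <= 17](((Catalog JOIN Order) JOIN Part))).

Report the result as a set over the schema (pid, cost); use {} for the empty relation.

{(37, 1), (37, 17), (37, 5)}

Joining Catalog and Order on pid yields {(13, 17, ATL, Nova), (37, 1, NYC, Argo), (37, 1, SF, Beta), (37, 17, NYC, Argo), (37, 17, SF, Beta), (37, 25, NYC, Argo), (37, 25, SF, Beta), (37, 5, NYC, Argo), (37, 5, SF, Beta)}.
Joining (Catalog JOIN Order) and Part on pname yields {(37, 1, NYC, Argo, black, Dee), (37, 1, NYC, Argo, green, Tai), (37, 1, NYC, Argo, grey, Mo), (37, 1, SF, Beta, black, Yan), (37, 17, NYC, Argo, black, Dee), (37, 17, NYC, Argo, green, Tai), (37, 17, NYC, Argo, grey, Mo), (37, 17, SF, Beta, black, Yan), (37, 25, NYC, Argo, black, Dee), (37, 25, NYC, Argo, green, Tai), (37, 25, NYC, Argo, grey, Mo), (37, 25, SF, Beta, black, Yan), (37, 5, NYC, Argo, black, Dee), (37, 5, NYC, Argo, green, Tai), (37, 5, NYC, Argo, grey, Mo), (37, 5, SF, Beta, black, Yan)}.
Selection cost <= 17: {(37, 1, NYC, Argo, black, Dee), (37, 1, NYC, Argo, green, Tai), (37, 1, NYC, Argo, grey, Mo), (37, 1, SF, Beta, black, Yan), (37, 17, NYC, Argo, black, Dee), (37, 17, NYC, Argo, green, Tai), (37, 17, NYC, Argo, grey, Mo), (37, 17, SF, Beta, black, Yan), (37, 5, NYC, Argo, black, Dee), (37, 5, NYC, Argo, green, Tai), (37, 5, NYC, Argo, grey, Mo), (37, 5, SF, Beta, black, Yan)}
π_{pid, cost} gives {(37, 1), (37, 17), (37, 5)} (9 duplicate(s) eliminated).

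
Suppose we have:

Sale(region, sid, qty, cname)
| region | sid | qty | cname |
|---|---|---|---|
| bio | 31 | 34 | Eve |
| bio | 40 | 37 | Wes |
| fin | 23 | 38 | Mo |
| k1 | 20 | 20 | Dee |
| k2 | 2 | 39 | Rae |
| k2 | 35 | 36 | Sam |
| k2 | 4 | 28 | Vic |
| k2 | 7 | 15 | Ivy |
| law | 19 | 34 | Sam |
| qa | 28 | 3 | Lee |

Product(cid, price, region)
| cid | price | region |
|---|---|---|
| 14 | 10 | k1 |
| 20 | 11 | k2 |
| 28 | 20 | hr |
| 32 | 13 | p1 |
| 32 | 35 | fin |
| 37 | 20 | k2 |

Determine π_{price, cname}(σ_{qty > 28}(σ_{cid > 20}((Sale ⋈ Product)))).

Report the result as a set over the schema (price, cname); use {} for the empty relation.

Joining Sale and Product on region yields {(fin, 23, 38, Mo, 32, 35), (k1, 20, 20, Dee, 14, 10), (k2, 2, 39, Rae, 20, 11), (k2, 2, 39, Rae, 37, 20), (k2, 35, 36, Sam, 20, 11), (k2, 35, 36, Sam, 37, 20), (k2, 4, 28, Vic, 20, 11), (k2, 4, 28, Vic, 37, 20), (k2, 7, 15, Ivy, 20, 11), (k2, 7, 15, Ivy, 37, 20)}.
Selection cid > 20: {(fin, 23, 38, Mo, 32, 35), (k2, 2, 39, Rae, 37, 20), (k2, 35, 36, Sam, 37, 20), (k2, 4, 28, Vic, 37, 20), (k2, 7, 15, Ivy, 37, 20)}
Selection qty > 28: {(fin, 23, 38, Mo, 32, 35), (k2, 2, 39, Rae, 37, 20), (k2, 35, 36, Sam, 37, 20)}
Projecting to price, cname: {(20, Rae), (20, Sam), (35, Mo)}

{(20, Rae), (20, Sam), (35, Mo)}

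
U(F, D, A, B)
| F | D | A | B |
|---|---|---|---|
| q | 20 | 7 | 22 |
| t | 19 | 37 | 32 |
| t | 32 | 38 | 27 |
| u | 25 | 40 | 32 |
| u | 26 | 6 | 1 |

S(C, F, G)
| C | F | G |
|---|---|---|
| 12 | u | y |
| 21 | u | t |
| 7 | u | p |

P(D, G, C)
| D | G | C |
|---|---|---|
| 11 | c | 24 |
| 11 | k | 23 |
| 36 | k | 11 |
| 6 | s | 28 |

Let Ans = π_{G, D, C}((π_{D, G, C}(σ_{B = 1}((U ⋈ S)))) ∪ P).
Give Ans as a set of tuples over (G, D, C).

{(c, 11, 24), (k, 11, 23), (k, 36, 11), (p, 26, 7), (s, 6, 28), (t, 26, 21), (y, 26, 12)}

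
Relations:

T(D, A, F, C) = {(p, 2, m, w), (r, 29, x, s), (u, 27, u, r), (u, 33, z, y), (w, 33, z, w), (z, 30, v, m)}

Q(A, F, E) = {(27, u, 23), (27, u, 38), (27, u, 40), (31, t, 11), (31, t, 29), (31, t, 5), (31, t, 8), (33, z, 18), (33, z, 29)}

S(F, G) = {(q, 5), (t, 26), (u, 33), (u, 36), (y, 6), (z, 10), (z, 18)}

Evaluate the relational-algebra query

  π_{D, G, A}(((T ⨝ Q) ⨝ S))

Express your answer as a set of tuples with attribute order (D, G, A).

T ⋈ Q (natural join on A, F): {(u, 27, u, r, 23), (u, 27, u, r, 38), (u, 27, u, r, 40), (u, 33, z, y, 18), (u, 33, z, y, 29), (w, 33, z, w, 18), (w, 33, z, w, 29)}
(T ⨝ Q) ⋈ S (natural join on F): {(u, 27, u, r, 23, 33), (u, 27, u, r, 23, 36), (u, 27, u, r, 38, 33), (u, 27, u, r, 38, 36), (u, 27, u, r, 40, 33), (u, 27, u, r, 40, 36), (u, 33, z, y, 18, 10), (u, 33, z, y, 18, 18), (u, 33, z, y, 29, 10), (u, 33, z, y, 29, 18), (w, 33, z, w, 18, 10), (w, 33, z, w, 18, 18), (w, 33, z, w, 29, 10), (w, 33, z, w, 29, 18)}
Keep only column(s) D, G, A (8 duplicate(s) eliminated): {(u, 10, 33), (u, 18, 33), (u, 33, 27), (u, 36, 27), (w, 10, 33), (w, 18, 33)}

{(u, 10, 33), (u, 18, 33), (u, 33, 27), (u, 36, 27), (w, 10, 33), (w, 18, 33)}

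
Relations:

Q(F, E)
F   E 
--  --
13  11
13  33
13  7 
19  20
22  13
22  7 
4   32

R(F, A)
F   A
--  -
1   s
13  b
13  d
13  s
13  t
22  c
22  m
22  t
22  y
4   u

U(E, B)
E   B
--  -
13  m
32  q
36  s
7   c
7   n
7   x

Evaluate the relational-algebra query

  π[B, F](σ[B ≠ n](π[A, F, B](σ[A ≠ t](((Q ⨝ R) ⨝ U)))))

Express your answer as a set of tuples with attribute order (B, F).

{(c, 13), (c, 22), (m, 22), (q, 4), (x, 13), (x, 22)}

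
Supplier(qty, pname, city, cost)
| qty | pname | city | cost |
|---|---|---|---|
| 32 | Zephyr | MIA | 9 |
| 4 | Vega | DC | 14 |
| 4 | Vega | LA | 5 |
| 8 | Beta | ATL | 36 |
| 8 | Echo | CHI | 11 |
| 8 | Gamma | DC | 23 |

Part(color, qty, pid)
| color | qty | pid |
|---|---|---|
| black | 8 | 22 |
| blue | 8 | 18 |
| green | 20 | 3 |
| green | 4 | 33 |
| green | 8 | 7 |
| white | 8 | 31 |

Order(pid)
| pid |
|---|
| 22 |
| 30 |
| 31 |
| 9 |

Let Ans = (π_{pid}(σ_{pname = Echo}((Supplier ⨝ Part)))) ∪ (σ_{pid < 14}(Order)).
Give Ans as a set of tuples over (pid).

Joining Supplier and Part on qty yields {(4, Vega, DC, 14, green, 33), (4, Vega, LA, 5, green, 33), (8, Beta, ATL, 36, black, 22), (8, Beta, ATL, 36, blue, 18), (8, Beta, ATL, 36, green, 7), (8, Beta, ATL, 36, white, 31), (8, Echo, CHI, 11, black, 22), (8, Echo, CHI, 11, blue, 18), (8, Echo, CHI, 11, green, 7), (8, Echo, CHI, 11, white, 31), (8, Gamma, DC, 23, black, 22), (8, Gamma, DC, 23, blue, 18), (8, Gamma, DC, 23, green, 7), (8, Gamma, DC, 23, white, 31)}.
Selection pname = Echo: {(8, Echo, CHI, 11, black, 22), (8, Echo, CHI, 11, blue, 18), (8, Echo, CHI, 11, green, 7), (8, Echo, CHI, 11, white, 31)}
π_{pid} gives {18, 22, 31, 7}.
Selection pid < 14: {9}
Taking the union: {18, 22, 31, 7, 9}

{18, 22, 31, 7, 9}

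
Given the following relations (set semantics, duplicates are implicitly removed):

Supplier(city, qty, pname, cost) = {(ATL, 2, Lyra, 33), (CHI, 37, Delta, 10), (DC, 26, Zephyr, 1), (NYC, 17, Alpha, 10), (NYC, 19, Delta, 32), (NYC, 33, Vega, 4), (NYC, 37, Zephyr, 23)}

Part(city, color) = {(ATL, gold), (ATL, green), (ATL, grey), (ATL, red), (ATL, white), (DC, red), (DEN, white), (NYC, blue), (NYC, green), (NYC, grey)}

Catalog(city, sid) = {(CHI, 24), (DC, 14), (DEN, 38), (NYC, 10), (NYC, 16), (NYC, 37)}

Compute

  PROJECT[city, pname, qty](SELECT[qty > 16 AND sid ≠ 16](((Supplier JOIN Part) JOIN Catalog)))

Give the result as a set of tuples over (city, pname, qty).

Joining Supplier and Part on city yields {(ATL, 2, Lyra, 33, gold), (ATL, 2, Lyra, 33, green), (ATL, 2, Lyra, 33, grey), (ATL, 2, Lyra, 33, red), (ATL, 2, Lyra, 33, white), (DC, 26, Zephyr, 1, red), (NYC, 17, Alpha, 10, blue), (NYC, 17, Alpha, 10, green), (NYC, 17, Alpha, 10, grey), (NYC, 19, Delta, 32, blue), (NYC, 19, Delta, 32, green), (NYC, 19, Delta, 32, grey), (NYC, 33, Vega, 4, blue), (NYC, 33, Vega, 4, green), (NYC, 33, Vega, 4, grey), (NYC, 37, Zephyr, 23, blue), (NYC, 37, Zephyr, 23, green), (NYC, 37, Zephyr, 23, grey)}.
Joining (Supplier JOIN Part) and Catalog on city yields {(DC, 26, Zephyr, 1, red, 14), (NYC, 17, Alpha, 10, blue, 10), (NYC, 17, Alpha, 10, blue, 16), (NYC, 17, Alpha, 10, blue, 37), (NYC, 17, Alpha, 10, green, 10), (NYC, 17, Alpha, 10, green, 16), (NYC, 17, Alpha, 10, green, 37), (NYC, 17, Alpha, 10, grey, 10), (NYC, 17, Alpha, 10, grey, 16), (NYC, 17, Alpha, 10, grey, 37), (NYC, 19, Delta, 32, blue, 10), (NYC, 19, Delta, 32, blue, 16), (NYC, 19, Delta, 32, blue, 37), (NYC, 19, Delta, 32, green, 10), (NYC, 19, Delta, 32, green, 16), (NYC, 19, Delta, 32, green, 37), (NYC, 19, Delta, 32, grey, 10), (NYC, 19, Delta, 32, grey, 16), (NYC, 19, Delta, 32, grey, 37), (NYC, 33, Vega, 4, blue, 10), (NYC, 33, Vega, 4, blue, 16), (NYC, 33, Vega, 4, blue, 37), (NYC, 33, Vega, 4, green, 10), (NYC, 33, Vega, 4, green, 16), (NYC, 33, Vega, 4, green, 37), (NYC, 33, Vega, 4, grey, 10), (NYC, 33, Vega, 4, grey, 16), (NYC, 33, Vega, 4, grey, 37), (NYC, 37, Zephyr, 23, blue, 10), (NYC, 37, Zephyr, 23, blue, 16), (NYC, 37, Zephyr, 23, blue, 37), (NYC, 37, Zephyr, 23, green, 10), (NYC, 37, Zephyr, 23, green, 16), (NYC, 37, Zephyr, 23, green, 37), (NYC, 37, Zephyr, 23, grey, 10), (NYC, 37, Zephyr, 23, grey, 16), (NYC, 37, Zephyr, 23, grey, 37)}.
Filtering on qty > 16 AND sid ≠ 16 leaves {(DC, 26, Zephyr, 1, red, 14), (NYC, 17, Alpha, 10, blue, 10), (NYC, 17, Alpha, 10, blue, 37), (NYC, 17, Alpha, 10, green, 10), (NYC, 17, Alpha, 10, green, 37), (NYC, 17, Alpha, 10, grey, 10), (NYC, 17, Alpha, 10, grey, 37), (NYC, 19, Delta, 32, blue, 10), (NYC, 19, Delta, 32, blue, 37), (NYC, 19, Delta, 32, green, 10), (NYC, 19, Delta, 32, green, 37), (NYC, 19, Delta, 32, grey, 10), (NYC, 19, Delta, 32, grey, 37), (NYC, 33, Vega, 4, blue, 10), (NYC, 33, Vega, 4, blue, 37), (NYC, 33, Vega, 4, green, 10), (NYC, 33, Vega, 4, green, 37), (NYC, 33, Vega, 4, grey, 10), (NYC, 33, Vega, 4, grey, 37), (NYC, 37, Zephyr, 23, blue, 10), (NYC, 37, Zephyr, 23, blue, 37), (NYC, 37, Zephyr, 23, green, 10), (NYC, 37, Zephyr, 23, green, 37), (NYC, 37, Zephyr, 23, grey, 10), (NYC, 37, Zephyr, 23, grey, 37)}.
Projecting to city, pname, qty (20 duplicate(s) eliminated): {(DC, Zephyr, 26), (NYC, Alpha, 17), (NYC, Delta, 19), (NYC, Vega, 33), (NYC, Zephyr, 37)}

{(DC, Zephyr, 26), (NYC, Alpha, 17), (NYC, Delta, 19), (NYC, Vega, 33), (NYC, Zephyr, 37)}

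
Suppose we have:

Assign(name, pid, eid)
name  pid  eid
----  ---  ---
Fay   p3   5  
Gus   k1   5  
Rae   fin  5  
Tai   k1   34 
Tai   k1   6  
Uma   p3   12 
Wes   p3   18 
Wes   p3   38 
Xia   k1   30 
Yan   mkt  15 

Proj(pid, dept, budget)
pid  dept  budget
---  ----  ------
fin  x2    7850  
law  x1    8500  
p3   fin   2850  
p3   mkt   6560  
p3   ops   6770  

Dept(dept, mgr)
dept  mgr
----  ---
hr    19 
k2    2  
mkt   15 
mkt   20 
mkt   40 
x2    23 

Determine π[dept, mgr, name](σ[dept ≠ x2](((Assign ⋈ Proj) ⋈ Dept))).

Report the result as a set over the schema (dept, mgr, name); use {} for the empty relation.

Natural join on pid: {(Fay, p3, 5, fin, 2850), (Fay, p3, 5, mkt, 6560), (Fay, p3, 5, ops, 6770), (Rae, fin, 5, x2, 7850), (Uma, p3, 12, fin, 2850), (Uma, p3, 12, mkt, 6560), (Uma, p3, 12, ops, 6770), (Wes, p3, 18, fin, 2850), (Wes, p3, 18, mkt, 6560), (Wes, p3, 18, ops, 6770), (Wes, p3, 38, fin, 2850), (Wes, p3, 38, mkt, 6560), (Wes, p3, 38, ops, 6770)}
Natural join on dept: {(Fay, p3, 5, mkt, 6560, 15), (Fay, p3, 5, mkt, 6560, 20), (Fay, p3, 5, mkt, 6560, 40), (Rae, fin, 5, x2, 7850, 23), (Uma, p3, 12, mkt, 6560, 15), (Uma, p3, 12, mkt, 6560, 20), (Uma, p3, 12, mkt, 6560, 40), (Wes, p3, 18, mkt, 6560, 15), (Wes, p3, 18, mkt, 6560, 20), (Wes, p3, 18, mkt, 6560, 40), (Wes, p3, 38, mkt, 6560, 15), (Wes, p3, 38, mkt, 6560, 20), (Wes, p3, 38, mkt, 6560, 40)}
σ[dept ≠ x2]: keep tuples satisfying dept ≠ x2 → {(Fay, p3, 5, mkt, 6560, 15), (Fay, p3, 5, mkt, 6560, 20), (Fay, p3, 5, mkt, 6560, 40), (Uma, p3, 12, mkt, 6560, 15), (Uma, p3, 12, mkt, 6560, 20), (Uma, p3, 12, mkt, 6560, 40), (Wes, p3, 18, mkt, 6560, 15), (Wes, p3, 18, mkt, 6560, 20), (Wes, p3, 18, mkt, 6560, 40), (Wes, p3, 38, mkt, 6560, 15), (Wes, p3, 38, mkt, 6560, 20), (Wes, p3, 38, mkt, 6560, 40)}
π_{dept, mgr, name} gives {(mkt, 15, Fay), (mkt, 15, Uma), (mkt, 15, Wes), (mkt, 20, Fay), (mkt, 20, Uma), (mkt, 20, Wes), (mkt, 40, Fay), (mkt, 40, Uma), (mkt, 40, Wes)} (3 duplicate(s) eliminated).

{(mkt, 15, Fay), (mkt, 15, Uma), (mkt, 15, Wes), (mkt, 20, Fay), (mkt, 20, Uma), (mkt, 20, Wes), (mkt, 40, Fay), (mkt, 40, Uma), (mkt, 40, Wes)}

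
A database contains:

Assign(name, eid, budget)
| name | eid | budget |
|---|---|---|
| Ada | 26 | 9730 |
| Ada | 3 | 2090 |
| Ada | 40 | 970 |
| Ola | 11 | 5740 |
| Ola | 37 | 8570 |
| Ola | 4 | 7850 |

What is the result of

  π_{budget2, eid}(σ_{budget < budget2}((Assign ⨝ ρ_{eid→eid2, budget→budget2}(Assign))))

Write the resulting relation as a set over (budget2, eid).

{(2090, 40), (7850, 11), (8570, 11), (8570, 4), (9730, 3), (9730, 40)}

ρ[eid→eid2, budget→budget2]: schema becomes (name, eid2, budget2); tuples unchanged.
Joining Assign and ρ_{eid→eid2, budget→budget2}(Assign) on name yields {(Ada, 26, 9730, 26, 9730), (Ada, 26, 9730, 3, 2090), (Ada, 26, 9730, 40, 970), (Ada, 3, 2090, 26, 9730), (Ada, 3, 2090, 3, 2090), (Ada, 3, 2090, 40, 970), (Ada, 40, 970, 26, 9730), (Ada, 40, 970, 3, 2090), (Ada, 40, 970, 40, 970), (Ola, 11, 5740, 11, 5740), (Ola, 11, 5740, 37, 8570), (Ola, 11, 5740, 4, 7850), (Ola, 37, 8570, 11, 5740), (Ola, 37, 8570, 37, 8570), (Ola, 37, 8570, 4, 7850), (Ola, 4, 7850, 11, 5740), (Ola, 4, 7850, 37, 8570), (Ola, 4, 7850, 4, 7850)}.
Selection budget < budget2: {(Ada, 3, 2090, 26, 9730), (Ada, 40, 970, 26, 9730), (Ada, 40, 970, 3, 2090), (Ola, 11, 5740, 37, 8570), (Ola, 11, 5740, 4, 7850), (Ola, 4, 7850, 37, 8570)}
Projecting to budget2, eid: {(2090, 40), (7850, 11), (8570, 11), (8570, 4), (9730, 3), (9730, 40)}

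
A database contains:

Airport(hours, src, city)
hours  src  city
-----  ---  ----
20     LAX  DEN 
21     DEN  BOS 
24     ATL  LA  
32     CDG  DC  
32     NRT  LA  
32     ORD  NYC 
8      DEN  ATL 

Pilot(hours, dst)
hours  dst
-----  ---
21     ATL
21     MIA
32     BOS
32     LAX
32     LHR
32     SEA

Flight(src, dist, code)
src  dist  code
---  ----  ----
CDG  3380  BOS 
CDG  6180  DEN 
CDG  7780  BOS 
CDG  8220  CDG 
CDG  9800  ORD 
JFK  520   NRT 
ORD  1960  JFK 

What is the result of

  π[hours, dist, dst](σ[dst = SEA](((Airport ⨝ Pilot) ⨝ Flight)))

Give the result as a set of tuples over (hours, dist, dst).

Natural join on hours: {(21, DEN, BOS, ATL), (21, DEN, BOS, MIA), (32, CDG, DC, BOS), (32, CDG, DC, LAX), (32, CDG, DC, LHR), (32, CDG, DC, SEA), (32, NRT, LA, BOS), (32, NRT, LA, LAX), (32, NRT, LA, LHR), (32, NRT, LA, SEA), (32, ORD, NYC, BOS), (32, ORD, NYC, LAX), (32, ORD, NYC, LHR), (32, ORD, NYC, SEA)}
Natural join on src: {(32, CDG, DC, BOS, 3380, BOS), (32, CDG, DC, BOS, 6180, DEN), (32, CDG, DC, BOS, 7780, BOS), (32, CDG, DC, BOS, 8220, CDG), (32, CDG, DC, BOS, 9800, ORD), (32, CDG, DC, LAX, 3380, BOS), (32, CDG, DC, LAX, 6180, DEN), (32, CDG, DC, LAX, 7780, BOS), (32, CDG, DC, LAX, 8220, CDG), (32, CDG, DC, LAX, 9800, ORD), (32, CDG, DC, LHR, 3380, BOS), (32, CDG, DC, LHR, 6180, DEN), (32, CDG, DC, LHR, 7780, BOS), (32, CDG, DC, LHR, 8220, CDG), (32, CDG, DC, LHR, 9800, ORD), (32, CDG, DC, SEA, 3380, BOS), (32, CDG, DC, SEA, 6180, DEN), (32, CDG, DC, SEA, 7780, BOS), (32, CDG, DC, SEA, 8220, CDG), (32, CDG, DC, SEA, 9800, ORD), (32, ORD, NYC, BOS, 1960, JFK), (32, ORD, NYC, LAX, 1960, JFK), (32, ORD, NYC, LHR, 1960, JFK), (32, ORD, NYC, SEA, 1960, JFK)}
Filtering on dst = SEA leaves {(32, CDG, DC, SEA, 3380, BOS), (32, CDG, DC, SEA, 6180, DEN), (32, CDG, DC, SEA, 7780, BOS), (32, CDG, DC, SEA, 8220, CDG), (32, CDG, DC, SEA, 9800, ORD), (32, ORD, NYC, SEA, 1960, JFK)}.
Keep only column(s) hours, dist, dst: {(32, 1960, SEA), (32, 3380, SEA), (32, 6180, SEA), (32, 7780, SEA), (32, 8220, SEA), (32, 9800, SEA)}

{(32, 1960, SEA), (32, 3380, SEA), (32, 6180, SEA), (32, 7780, SEA), (32, 8220, SEA), (32, 9800, SEA)}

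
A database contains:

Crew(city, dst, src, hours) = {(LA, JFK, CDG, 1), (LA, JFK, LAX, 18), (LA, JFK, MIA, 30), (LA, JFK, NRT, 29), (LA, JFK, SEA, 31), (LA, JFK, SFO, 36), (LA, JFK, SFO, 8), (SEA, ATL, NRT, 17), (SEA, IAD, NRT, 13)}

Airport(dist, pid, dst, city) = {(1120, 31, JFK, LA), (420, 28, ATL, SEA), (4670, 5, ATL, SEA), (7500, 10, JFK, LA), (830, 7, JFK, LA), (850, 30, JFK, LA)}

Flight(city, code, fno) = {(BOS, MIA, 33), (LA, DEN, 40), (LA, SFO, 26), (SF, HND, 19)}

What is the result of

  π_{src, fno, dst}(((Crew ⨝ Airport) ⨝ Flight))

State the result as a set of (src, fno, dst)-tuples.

Natural join on city, dst: {(LA, JFK, CDG, 1, 1120, 31), (LA, JFK, CDG, 1, 7500, 10), (LA, JFK, CDG, 1, 830, 7), (LA, JFK, CDG, 1, 850, 30), (LA, JFK, LAX, 18, 1120, 31), (LA, JFK, LAX, 18, 7500, 10), (LA, JFK, LAX, 18, 830, 7), (LA, JFK, LAX, 18, 850, 30), (LA, JFK, MIA, 30, 1120, 31), (LA, JFK, MIA, 30, 7500, 10), (LA, JFK, MIA, 30, 830, 7), (LA, JFK, MIA, 30, 850, 30), (LA, JFK, NRT, 29, 1120, 31), (LA, JFK, NRT, 29, 7500, 10), (LA, JFK, NRT, 29, 830, 7), (LA, JFK, NRT, 29, 850, 30), (LA, JFK, SEA, 31, 1120, 31), (LA, JFK, SEA, 31, 7500, 10), (LA, JFK, SEA, 31, 830, 7), (LA, JFK, SEA, 31, 850, 30), (LA, JFK, SFO, 36, 1120, 31), (LA, JFK, SFO, 36, 7500, 10), (LA, JFK, SFO, 36, 830, 7), (LA, JFK, SFO, 36, 850, 30), (LA, JFK, SFO, 8, 1120, 31), (LA, JFK, SFO, 8, 7500, 10), (LA, JFK, SFO, 8, 830, 7), (LA, JFK, SFO, 8, 850, 30), (SEA, ATL, NRT, 17, 420, 28), (SEA, ATL, NRT, 17, 4670, 5)}
Natural join on city: {(LA, JFK, CDG, 1, 1120, 31, DEN, 40), (LA, JFK, CDG, 1, 1120, 31, SFO, 26), (LA, JFK, CDG, 1, 7500, 10, DEN, 40), (LA, JFK, CDG, 1, 7500, 10, SFO, 26), (LA, JFK, CDG, 1, 830, 7, DEN, 40), (LA, JFK, CDG, 1, 830, 7, SFO, 26), (LA, JFK, CDG, 1, 850, 30, DEN, 40), (LA, JFK, CDG, 1, 850, 30, SFO, 26), (LA, JFK, LAX, 18, 1120, 31, DEN, 40), (LA, JFK, LAX, 18, 1120, 31, SFO, 26), (LA, JFK, LAX, 18, 7500, 10, DEN, 40), (LA, JFK, LAX, 18, 7500, 10, SFO, 26), (LA, JFK, LAX, 18, 830, 7, DEN, 40), (LA, JFK, LAX, 18, 830, 7, SFO, 26), (LA, JFK, LAX, 18, 850, 30, DEN, 40), (LA, JFK, LAX, 18, 850, 30, SFO, 26), (LA, JFK, MIA, 30, 1120, 31, DEN, 40), (LA, JFK, MIA, 30, 1120, 31, SFO, 26), (LA, JFK, MIA, 30, 7500, 10, DEN, 40), (LA, JFK, MIA, 30, 7500, 10, SFO, 26), (LA, JFK, MIA, 30, 830, 7, DEN, 40), (LA, JFK, MIA, 30, 830, 7, SFO, 26), (LA, JFK, MIA, 30, 850, 30, DEN, 40), (LA, JFK, MIA, 30, 850, 30, SFO, 26), (LA, JFK, NRT, 29, 1120, 31, DEN, 40), (LA, JFK, NRT, 29, 1120, 31, SFO, 26), (LA, JFK, NRT, 29, 7500, 10, DEN, 40), (LA, JFK, NRT, 29, 7500, 10, SFO, 26), (LA, JFK, NRT, 29, 830, 7, DEN, 40), (LA, JFK, NRT, 29, 830, 7, SFO, 26), (LA, JFK, NRT, 29, 850, 30, DEN, 40), (LA, JFK, NRT, 29, 850, 30, SFO, 26), (LA, JFK, SEA, 31, 1120, 31, DEN, 40), (LA, JFK, SEA, 31, 1120, 31, SFO, 26), (LA, JFK, SEA, 31, 7500, 10, DEN, 40), (LA, JFK, SEA, 31, 7500, 10, SFO, 26), (LA, JFK, SEA, 31, 830, 7, DEN, 40), (LA, JFK, SEA, 31, 830, 7, SFO, 26), (LA, JFK, SEA, 31, 850, 30, DEN, 40), (LA, JFK, SEA, 31, 850, 30, SFO, 26), (LA, JFK, SFO, 36, 1120, 31, DEN, 40), (LA, JFK, SFO, 36, 1120, 31, SFO, 26), (LA, JFK, SFO, 36, 7500, 10, DEN, 40), (LA, JFK, SFO, 36, 7500, 10, SFO, 26), (LA, JFK, SFO, 36, 830, 7, DEN, 40), (LA, JFK, SFO, 36, 830, 7, SFO, 26), (LA, JFK, SFO, 36, 850, 30, DEN, 40), (LA, JFK, SFO, 36, 850, 30, SFO, 26), (LA, JFK, SFO, 8, 1120, 31, DEN, 40), (LA, JFK, SFO, 8, 1120, 31, SFO, 26), (LA, JFK, SFO, 8, 7500, 10, DEN, 40), (LA, JFK, SFO, 8, 7500, 10, SFO, 26), (LA, JFK, SFO, 8, 830, 7, DEN, 40), (LA, JFK, SFO, 8, 830, 7, SFO, 26), (LA, JFK, SFO, 8, 850, 30, DEN, 40), (LA, JFK, SFO, 8, 850, 30, SFO, 26)}
π_{src, fno, dst} gives {(CDG, 26, JFK), (CDG, 40, JFK), (LAX, 26, JFK), (LAX, 40, JFK), (MIA, 26, JFK), (MIA, 40, JFK), (NRT, 26, JFK), (NRT, 40, JFK), (SEA, 26, JFK), (SEA, 40, JFK), (SFO, 26, JFK), (SFO, 40, JFK)} (44 duplicate(s) eliminated).

{(CDG, 26, JFK), (CDG, 40, JFK), (LAX, 26, JFK), (LAX, 40, JFK), (MIA, 26, JFK), (MIA, 40, JFK), (NRT, 26, JFK), (NRT, 40, JFK), (SEA, 26, JFK), (SEA, 40, JFK), (SFO, 26, JFK), (SFO, 40, JFK)}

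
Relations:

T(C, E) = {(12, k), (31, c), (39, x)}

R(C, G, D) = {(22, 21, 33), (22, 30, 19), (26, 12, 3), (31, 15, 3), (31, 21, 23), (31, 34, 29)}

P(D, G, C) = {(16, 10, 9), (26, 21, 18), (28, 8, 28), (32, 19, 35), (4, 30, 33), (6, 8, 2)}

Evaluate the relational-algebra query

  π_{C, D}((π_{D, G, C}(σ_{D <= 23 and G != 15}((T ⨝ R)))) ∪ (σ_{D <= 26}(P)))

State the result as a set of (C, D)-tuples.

{(18, 26), (2, 6), (31, 23), (33, 4), (9, 16)}

Natural join on C: {(31, c, 15, 3), (31, c, 21, 23), (31, c, 34, 29)}
Selection D <= 23 and G != 15: {(31, c, 21, 23)}
π_{D, G, C} gives {(23, 21, 31)}.
Selection D <= 26: {(16, 10, 9), (26, 21, 18), (4, 30, 33), (6, 8, 2)}
Taking the union: {(16, 10, 9), (23, 21, 31), (26, 21, 18), (4, 30, 33), (6, 8, 2)}
π_{C, D} gives {(18, 26), (2, 6), (31, 23), (33, 4), (9, 16)}.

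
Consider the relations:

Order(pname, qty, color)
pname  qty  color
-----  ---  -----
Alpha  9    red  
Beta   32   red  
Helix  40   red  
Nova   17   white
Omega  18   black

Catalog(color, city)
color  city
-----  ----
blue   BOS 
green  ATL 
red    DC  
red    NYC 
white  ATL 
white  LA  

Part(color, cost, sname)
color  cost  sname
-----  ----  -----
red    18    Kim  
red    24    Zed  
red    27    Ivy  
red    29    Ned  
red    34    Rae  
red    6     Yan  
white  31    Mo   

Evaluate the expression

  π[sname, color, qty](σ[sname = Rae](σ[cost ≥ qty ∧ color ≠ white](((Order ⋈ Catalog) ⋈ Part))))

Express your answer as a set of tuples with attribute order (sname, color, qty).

Order ⋈ Catalog (natural join on color): {(Alpha, 9, red, DC), (Alpha, 9, red, NYC), (Beta, 32, red, DC), (Beta, 32, red, NYC), (Helix, 40, red, DC), (Helix, 40, red, NYC), (Nova, 17, white, ATL), (Nova, 17, white, LA)}
(Order ⋈ Catalog) ⋈ Part (natural join on color): {(Alpha, 9, red, DC, 18, Kim), (Alpha, 9, red, DC, 24, Zed), (Alpha, 9, red, DC, 27, Ivy), (Alpha, 9, red, DC, 29, Ned), (Alpha, 9, red, DC, 34, Rae), (Alpha, 9, red, DC, 6, Yan), (Alpha, 9, red, NYC, 18, Kim), (Alpha, 9, red, NYC, 24, Zed), (Alpha, 9, red, NYC, 27, Ivy), (Alpha, 9, red, NYC, 29, Ned), (Alpha, 9, red, NYC, 34, Rae), (Alpha, 9, red, NYC, 6, Yan), (Beta, 32, red, DC, 18, Kim), (Beta, 32, red, DC, 24, Zed), (Beta, 32, red, DC, 27, Ivy), (Beta, 32, red, DC, 29, Ned), (Beta, 32, red, DC, 34, Rae), (Beta, 32, red, DC, 6, Yan), (Beta, 32, red, NYC, 18, Kim), (Beta, 32, red, NYC, 24, Zed), (Beta, 32, red, NYC, 27, Ivy), (Beta, 32, red, NYC, 29, Ned), (Beta, 32, red, NYC, 34, Rae), (Beta, 32, red, NYC, 6, Yan), (Helix, 40, red, DC, 18, Kim), (Helix, 40, red, DC, 24, Zed), (Helix, 40, red, DC, 27, Ivy), (Helix, 40, red, DC, 29, Ned), (Helix, 40, red, DC, 34, Rae), (Helix, 40, red, DC, 6, Yan), (Helix, 40, red, NYC, 18, Kim), (Helix, 40, red, NYC, 24, Zed), (Helix, 40, red, NYC, 27, Ivy), (Helix, 40, red, NYC, 29, Ned), (Helix, 40, red, NYC, 34, Rae), (Helix, 40, red, NYC, 6, Yan), (Nova, 17, white, ATL, 31, Mo), (Nova, 17, white, LA, 31, Mo)}
Apply σ_{cost ≥ qty ∧ color ≠ white}; surviving tuples: {(Alpha, 9, red, DC, 18, Kim), (Alpha, 9, red, DC, 24, Zed), (Alpha, 9, red, DC, 27, Ivy), (Alpha, 9, red, DC, 29, Ned), (Alpha, 9, red, DC, 34, Rae), (Alpha, 9, red, NYC, 18, Kim), (Alpha, 9, red, NYC, 24, Zed), (Alpha, 9, red, NYC, 27, Ivy), (Alpha, 9, red, NYC, 29, Ned), (Alpha, 9, red, NYC, 34, Rae), (Beta, 32, red, DC, 34, Rae), (Beta, 32, red, NYC, 34, Rae)}
Apply σ_{sname = Rae}; surviving tuples: {(Alpha, 9, red, DC, 34, Rae), (Alpha, 9, red, NYC, 34, Rae), (Beta, 32, red, DC, 34, Rae), (Beta, 32, red, NYC, 34, Rae)}
Keep only column(s) sname, color, qty (2 duplicate(s) eliminated): {(Rae, red, 32), (Rae, red, 9)}

{(Rae, red, 32), (Rae, red, 9)}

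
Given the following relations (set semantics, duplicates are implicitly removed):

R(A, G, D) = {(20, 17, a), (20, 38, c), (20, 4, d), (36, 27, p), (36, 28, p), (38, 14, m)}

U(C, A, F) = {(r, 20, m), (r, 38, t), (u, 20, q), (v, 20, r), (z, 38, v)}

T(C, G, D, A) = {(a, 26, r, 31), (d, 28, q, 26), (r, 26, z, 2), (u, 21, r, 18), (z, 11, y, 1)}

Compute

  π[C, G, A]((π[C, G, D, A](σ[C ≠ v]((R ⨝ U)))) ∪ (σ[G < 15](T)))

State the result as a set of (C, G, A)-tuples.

Joining R and U on A yields {(20, 17, a, r, m), (20, 17, a, u, q), (20, 17, a, v, r), (20, 38, c, r, m), (20, 38, c, u, q), (20, 38, c, v, r), (20, 4, d, r, m), (20, 4, d, u, q), (20, 4, d, v, r), (38, 14, m, r, t), (38, 14, m, z, v)}.
Filtering on C ≠ v leaves {(20, 17, a, r, m), (20, 17, a, u, q), (20, 38, c, r, m), (20, 38, c, u, q), (20, 4, d, r, m), (20, 4, d, u, q), (38, 14, m, r, t), (38, 14, m, z, v)}.
π_{C, G, D, A} gives {(r, 14, m, 38), (r, 17, a, 20), (r, 38, c, 20), (r, 4, d, 20), (u, 17, a, 20), (u, 38, c, 20), (u, 4, d, 20), (z, 14, m, 38)}.
Filtering on G < 15 leaves {(z, 11, y, 1)}.
Taking the union: {(r, 14, m, 38), (r, 17, a, 20), (r, 38, c, 20), (r, 4, d, 20), (u, 17, a, 20), (u, 38, c, 20), (u, 4, d, 20), (z, 11, y, 1), (z, 14, m, 38)}
π_{C, G, A} gives {(r, 14, 38), (r, 17, 20), (r, 38, 20), (r, 4, 20), (u, 17, 20), (u, 38, 20), (u, 4, 20), (z, 11, 1), (z, 14, 38)}.

{(r, 14, 38), (r, 17, 20), (r, 38, 20), (r, 4, 20), (u, 17, 20), (u, 38, 20), (u, 4, 20), (z, 11, 1), (z, 14, 38)}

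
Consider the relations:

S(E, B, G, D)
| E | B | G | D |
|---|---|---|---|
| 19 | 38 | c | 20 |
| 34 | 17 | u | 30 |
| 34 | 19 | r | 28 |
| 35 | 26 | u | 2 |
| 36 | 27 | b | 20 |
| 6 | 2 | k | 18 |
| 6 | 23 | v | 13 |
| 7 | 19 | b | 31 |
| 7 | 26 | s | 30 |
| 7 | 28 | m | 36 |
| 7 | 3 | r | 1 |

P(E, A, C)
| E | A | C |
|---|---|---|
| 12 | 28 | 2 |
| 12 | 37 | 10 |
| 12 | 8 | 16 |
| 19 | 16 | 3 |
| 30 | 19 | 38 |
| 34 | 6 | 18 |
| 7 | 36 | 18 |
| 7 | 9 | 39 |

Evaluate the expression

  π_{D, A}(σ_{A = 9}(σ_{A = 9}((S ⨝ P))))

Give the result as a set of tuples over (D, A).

{(1, 9), (30, 9), (31, 9), (36, 9)}

S ⋈ P (natural join on E): {(19, 38, c, 20, 16, 3), (34, 17, u, 30, 6, 18), (34, 19, r, 28, 6, 18), (7, 19, b, 31, 36, 18), (7, 19, b, 31, 9, 39), (7, 26, s, 30, 36, 18), (7, 26, s, 30, 9, 39), (7, 28, m, 36, 36, 18), (7, 28, m, 36, 9, 39), (7, 3, r, 1, 36, 18), (7, 3, r, 1, 9, 39)}
σ[A = 9]: keep tuples satisfying A = 9 → {(7, 19, b, 31, 9, 39), (7, 26, s, 30, 9, 39), (7, 28, m, 36, 9, 39), (7, 3, r, 1, 9, 39)}
σ[A = 9]: keep tuples satisfying A = 9 → {(7, 19, b, 31, 9, 39), (7, 26, s, 30, 9, 39), (7, 28, m, 36, 9, 39), (7, 3, r, 1, 9, 39)}
π_{D, A} gives {(1, 9), (30, 9), (31, 9), (36, 9)}.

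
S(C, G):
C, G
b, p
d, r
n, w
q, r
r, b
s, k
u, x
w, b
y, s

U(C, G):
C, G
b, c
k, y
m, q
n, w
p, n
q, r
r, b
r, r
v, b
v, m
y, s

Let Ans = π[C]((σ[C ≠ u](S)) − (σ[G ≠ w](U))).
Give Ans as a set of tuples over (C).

Apply σ_{C ≠ u}; surviving tuples: {(b, p), (d, r), (n, w), (q, r), (r, b), (s, k), (w, b), (y, s)}
Apply σ_{G ≠ w}; surviving tuples: {(b, c), (k, y), (m, q), (p, n), (q, r), (r, b), (r, r), (v, b), (v, m), (y, s)}
Set difference of the two operands is {(b, p), (d, r), (n, w), (s, k), (w, b)}.
π[C]: project onto (C) → {b, d, n, s, w}

{b, d, n, s, w}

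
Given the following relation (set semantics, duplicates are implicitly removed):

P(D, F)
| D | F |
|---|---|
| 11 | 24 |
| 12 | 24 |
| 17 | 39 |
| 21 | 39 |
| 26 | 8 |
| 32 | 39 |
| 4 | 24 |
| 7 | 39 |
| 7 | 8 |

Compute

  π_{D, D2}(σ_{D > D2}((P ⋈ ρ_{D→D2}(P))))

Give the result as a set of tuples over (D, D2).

{(11, 4), (12, 11), (12, 4), (17, 7), (21, 17), (21, 7), (26, 7), (32, 17), (32, 21), (32, 7)}

ρ[D→D2]: schema becomes (D2, F); tuples unchanged.
Natural join on F: {(11, 24, 11), (11, 24, 12), (11, 24, 4), (12, 24, 11), (12, 24, 12), (12, 24, 4), (17, 39, 17), (17, 39, 21), (17, 39, 32), (17, 39, 7), (21, 39, 17), (21, 39, 21), (21, 39, 32), (21, 39, 7), (26, 8, 26), (26, 8, 7), (32, 39, 17), (32, 39, 21), (32, 39, 32), (32, 39, 7), (4, 24, 11), (4, 24, 12), (4, 24, 4), (7, 39, 17), (7, 39, 21), (7, 39, 32), (7, 39, 7), (7, 8, 26), (7, 8, 7)}
σ[D > D2]: keep tuples satisfying D > D2 → {(11, 24, 4), (12, 24, 11), (12, 24, 4), (17, 39, 7), (21, 39, 17), (21, 39, 7), (26, 8, 7), (32, 39, 17), (32, 39, 21), (32, 39, 7)}
π_{D, D2} gives {(11, 4), (12, 11), (12, 4), (17, 7), (21, 17), (21, 7), (26, 7), (32, 17), (32, 21), (32, 7)}.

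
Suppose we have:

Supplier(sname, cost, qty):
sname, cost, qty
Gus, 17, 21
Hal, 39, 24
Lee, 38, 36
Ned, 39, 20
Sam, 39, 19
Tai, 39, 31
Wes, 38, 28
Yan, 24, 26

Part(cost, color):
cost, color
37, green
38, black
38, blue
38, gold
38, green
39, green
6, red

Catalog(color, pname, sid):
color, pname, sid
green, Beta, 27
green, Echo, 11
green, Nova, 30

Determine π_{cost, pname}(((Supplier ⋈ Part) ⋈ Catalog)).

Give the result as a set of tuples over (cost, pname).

{(38, Beta), (38, Echo), (38, Nova), (39, Beta), (39, Echo), (39, Nova)}

Joining Supplier and Part on cost yields {(Hal, 39, 24, green), (Lee, 38, 36, black), (Lee, 38, 36, blue), (Lee, 38, 36, gold), (Lee, 38, 36, green), (Ned, 39, 20, green), (Sam, 39, 19, green), (Tai, 39, 31, green), (Wes, 38, 28, black), (Wes, 38, 28, blue), (Wes, 38, 28, gold), (Wes, 38, 28, green)}.
Joining (Supplier ⋈ Part) and Catalog on color yields {(Hal, 39, 24, green, Beta, 27), (Hal, 39, 24, green, Echo, 11), (Hal, 39, 24, green, Nova, 30), (Lee, 38, 36, green, Beta, 27), (Lee, 38, 36, green, Echo, 11), (Lee, 38, 36, green, Nova, 30), (Ned, 39, 20, green, Beta, 27), (Ned, 39, 20, green, Echo, 11), (Ned, 39, 20, green, Nova, 30), (Sam, 39, 19, green, Beta, 27), (Sam, 39, 19, green, Echo, 11), (Sam, 39, 19, green, Nova, 30), (Tai, 39, 31, green, Beta, 27), (Tai, 39, 31, green, Echo, 11), (Tai, 39, 31, green, Nova, 30), (Wes, 38, 28, green, Beta, 27), (Wes, 38, 28, green, Echo, 11), (Wes, 38, 28, green, Nova, 30)}.
π[cost, pname]: project onto (cost, pname) (12 duplicate(s) eliminated) → {(38, Beta), (38, Echo), (38, Nova), (39, Beta), (39, Echo), (39, Nova)}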